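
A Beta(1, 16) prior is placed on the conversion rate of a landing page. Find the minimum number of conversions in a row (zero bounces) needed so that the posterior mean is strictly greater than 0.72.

After k conversions and 0 bounces the posterior is Beta(1+k, 16), with mean (1+k)/(1+16+k).
Set (1+k)/(17+k) > 0.72 and solve: k > (0.72·17 − 1)/(1 − 0.72) = 40.143.
The smallest integer exceeding 40.143 is 41.

k = 41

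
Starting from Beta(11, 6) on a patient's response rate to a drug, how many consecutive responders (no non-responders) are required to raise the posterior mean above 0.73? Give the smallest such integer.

After k responders and 0 non-responders the posterior is Beta(11+k, 6), with mean (11+k)/(11+6+k).
Set (11+k)/(17+k) > 0.73 and solve: k > (0.73·17 − 11)/(1 − 0.73) = 5.222.
The smallest integer exceeding 5.222 is 6.

k = 6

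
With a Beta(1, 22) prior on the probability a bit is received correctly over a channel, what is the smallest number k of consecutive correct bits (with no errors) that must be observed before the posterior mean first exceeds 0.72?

k = 56

After k correct bits and 0 errors the posterior is Beta(1+k, 22), with mean (1+k)/(1+22+k).
Set (1+k)/(23+k) > 0.72 and solve: k > (0.72·23 − 1)/(1 − 0.72) = 55.571.
The smallest integer exceeding 55.571 is 56, and checking k=56: (57)/(79) = 0.7215 > 0.72.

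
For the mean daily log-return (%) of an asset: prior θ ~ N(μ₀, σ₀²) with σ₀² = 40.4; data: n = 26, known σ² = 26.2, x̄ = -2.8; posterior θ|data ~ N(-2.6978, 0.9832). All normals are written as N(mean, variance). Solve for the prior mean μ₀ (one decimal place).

μ₀ = 1.4

With known observation variance, the Normal–Normal posterior has precision τ_n = τ₀ + n/σ² and mean μ_n = (τ₀μ₀ + (n/σ²)x̄)/τ_n.
Here τ₀ = 1/40.4 = 0.024752 and τ_data = 26/26.2 = 0.992366, so τ_n = 1.017118.
Rearranging for μ₀: μ₀ = (μ_n·τ_n − τ_data·x̄)/τ₀ = (-2.6978·1.017118 − 0.992366·-2.8) / 0.024752 = 0.034644/0.024752 ≈ 1.4.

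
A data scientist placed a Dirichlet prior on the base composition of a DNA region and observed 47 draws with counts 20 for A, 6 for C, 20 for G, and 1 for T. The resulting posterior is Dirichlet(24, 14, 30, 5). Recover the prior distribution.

Dirichlet(4, 8, 10, 4)

For a Dirichlet(α) prior with multinomial counts c, the posterior is Dirichlet(α + c) componentwise.
Subtract each count from the matching posterior parameter: 24−20=4, 14−6=8, 30−20=10, 5−1=4.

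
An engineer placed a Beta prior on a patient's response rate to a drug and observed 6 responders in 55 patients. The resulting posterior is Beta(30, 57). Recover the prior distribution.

Beta(24, 8)

Under Beta–binomial conjugacy the posterior parameters are (α+s, β+f).
So α = 30 − 6 = 24 and β = 57 − 49 = 8.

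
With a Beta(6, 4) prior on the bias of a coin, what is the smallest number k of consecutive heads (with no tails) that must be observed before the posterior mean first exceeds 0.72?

k = 5

After k heads and 0 tails the posterior is Beta(6+k, 4), with mean (6+k)/(6+4+k).
Set (6+k)/(10+k) > 0.72 and solve: k > (0.72·10 − 6)/(1 − 0.72) = 4.286.
The smallest integer exceeding 4.286 is 5, and checking k=5: (11)/(15) = 0.7333 > 0.72.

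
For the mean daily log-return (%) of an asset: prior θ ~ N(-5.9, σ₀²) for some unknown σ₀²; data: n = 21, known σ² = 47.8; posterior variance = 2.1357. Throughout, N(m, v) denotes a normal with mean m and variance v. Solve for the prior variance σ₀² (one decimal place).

σ₀² = 34.6

For the Normal–Normal model with known σ², precisions add: τ_n = τ₀ + n/σ².
So 1/σ₀² = 1/2.1357 − 21/47.8 = 0.468231 − 0.439331 = 0.028900.
Hence σ₀² = 1/0.028900 ≈ 34.6.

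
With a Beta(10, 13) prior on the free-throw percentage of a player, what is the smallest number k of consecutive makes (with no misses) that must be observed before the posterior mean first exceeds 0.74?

After k makes and 0 misses the posterior is Beta(10+k, 13), with mean (10+k)/(10+13+k).
Set (10+k)/(23+k) > 0.74 and solve: k > (0.74·23 − 10)/(1 − 0.74) = 27.000.
The smallest integer exceeding 27.000 is 28, and checking k=28: (38)/(51) = 0.7451 > 0.74.

k = 28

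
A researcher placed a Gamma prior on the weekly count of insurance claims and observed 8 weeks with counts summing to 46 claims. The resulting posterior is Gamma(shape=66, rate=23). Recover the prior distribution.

A Gamma(α, β) prior (rate parametrization) on a Poisson rate with n observations summing to S gives posterior Gamma(α+S, β+n).
So α = 66 − 46 = 20 and β = 23 − 8 = 15.

Gamma(shape=20, rate=15)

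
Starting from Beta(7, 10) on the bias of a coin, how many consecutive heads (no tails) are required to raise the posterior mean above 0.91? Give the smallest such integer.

k = 95

After k heads and 0 tails the posterior is Beta(7+k, 10), with mean (7+k)/(7+10+k).
Set (7+k)/(17+k) > 0.91 and solve: k > (0.91·17 − 7)/(1 − 0.91) = 94.111.
The smallest integer exceeding 94.111 is 95.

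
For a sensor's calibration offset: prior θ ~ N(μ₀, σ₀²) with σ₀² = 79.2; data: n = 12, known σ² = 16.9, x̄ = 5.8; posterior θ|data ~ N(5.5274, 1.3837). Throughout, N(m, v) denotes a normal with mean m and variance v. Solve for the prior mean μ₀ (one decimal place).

μ₀ = -9.8

With known observation variance, the Normal–Normal posterior has precision τ_n = τ₀ + n/σ² and mean μ_n = (τ₀μ₀ + (n/σ²)x̄)/τ_n.
Here τ₀ = 1/79.2 = 0.012626 and τ_data = 12/16.9 = 0.710059, so τ_n = 0.722685.
Rearranging for μ₀: μ₀ = (μ_n·τ_n − τ_data·x̄)/τ₀ = (5.5274·0.722685 − 0.710059·5.8) / 0.012626 = -0.123773/0.012626 ≈ -9.8.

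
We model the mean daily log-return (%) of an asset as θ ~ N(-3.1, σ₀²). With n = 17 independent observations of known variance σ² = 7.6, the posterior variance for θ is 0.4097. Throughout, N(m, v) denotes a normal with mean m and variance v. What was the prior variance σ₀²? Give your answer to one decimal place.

σ₀² = 4.9

Posterior precision equals prior precision plus data precision: 1/σ_n² = 1/σ₀² + n/σ².
So 1/σ₀² = 1/0.4097 − 17/7.6 = 2.440810 − 2.236842 = 0.203968.
Hence σ₀² = 1/0.203968 ≈ 4.9.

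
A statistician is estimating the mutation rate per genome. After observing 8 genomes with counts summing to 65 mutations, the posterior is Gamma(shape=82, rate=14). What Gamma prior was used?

Gamma(shape=17, rate=6)

Gamma–Poisson conjugacy: posterior shape = α + Σxᵢ, posterior rate = β + n.
So α = 82 − 65 = 17 and β = 14 − 8 = 6.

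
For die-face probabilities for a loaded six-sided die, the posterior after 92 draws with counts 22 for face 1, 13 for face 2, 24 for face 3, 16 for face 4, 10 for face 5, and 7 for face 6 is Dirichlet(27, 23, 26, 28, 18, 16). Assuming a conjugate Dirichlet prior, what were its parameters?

Dirichlet(5, 10, 2, 12, 8, 9)

For a Dirichlet(α) prior with multinomial counts c, the posterior is Dirichlet(α + c) componentwise.
Subtract each count from the matching posterior parameter: 27−22=5, 23−13=10, 26−24=2, 28−16=12, 18−10=8, 16−7=9.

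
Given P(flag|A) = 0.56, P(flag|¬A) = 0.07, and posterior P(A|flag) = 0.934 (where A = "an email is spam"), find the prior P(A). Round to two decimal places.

P(A) = 0.64

In odds form, posterior odds = prior odds × likelihood ratio, so prior odds = posterior odds ÷ LR.
Posterior odds = 0.934/(1−0.934) = 14.1515. LR = 0.56/0.07 = 8.0000.
Prior odds = 14.1515/8.0000 = 1.7689, so P(A) = 1.7689/(1+1.7689) ≈ 0.64.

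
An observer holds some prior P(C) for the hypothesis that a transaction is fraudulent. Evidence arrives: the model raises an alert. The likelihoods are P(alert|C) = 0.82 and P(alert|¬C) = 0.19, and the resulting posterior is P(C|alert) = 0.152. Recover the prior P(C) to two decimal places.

Bayes' rule in odds form gives O(C|E) = O(C)·[P(E|C)/P(E|¬C)], hence O(C) = O(C|E)/LR.
Posterior odds = 0.152/(1−0.152) = 0.1792. LR = 0.82/0.19 = 4.3158.
Prior odds = 0.1792/4.3158 = 0.0415, so P(C) = 0.0415/(1+0.0415) ≈ 0.04.

P(C) = 0.04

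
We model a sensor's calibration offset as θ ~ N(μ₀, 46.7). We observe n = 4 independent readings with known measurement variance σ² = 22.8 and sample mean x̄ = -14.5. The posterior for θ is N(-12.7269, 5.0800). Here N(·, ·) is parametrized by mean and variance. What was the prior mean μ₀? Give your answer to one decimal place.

The posterior mean is a precision-weighted average: μ_n = (τ₀μ₀ + τ_data·x̄)/(τ₀+τ_data), with τ₀=1/σ₀² and τ_data=n/σ².
Here τ₀ = 1/46.7 = 0.021413 and τ_data = 4/22.8 = 0.175439, so τ_n = 0.196852.
Rearranging for μ₀: μ₀ = (μ_n·τ_n − τ_data·x̄)/τ₀ = (-12.7269·0.196852 − 0.175439·-14.5) / 0.021413 = 0.038550/0.021413 ≈ 1.8.

μ₀ = 1.8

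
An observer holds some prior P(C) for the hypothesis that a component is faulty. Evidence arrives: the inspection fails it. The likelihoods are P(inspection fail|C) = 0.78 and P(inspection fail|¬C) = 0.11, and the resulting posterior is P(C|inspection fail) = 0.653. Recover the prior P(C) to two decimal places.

P(C) = 0.21

Bayes' rule in odds form gives O(C|E) = O(C)·[P(E|C)/P(E|¬C)], hence O(C) = O(C|E)/LR.
Posterior odds = 0.653/(1−0.653) = 1.8818. LR = 0.78/0.11 = 7.0909.
Prior odds = 1.8818/7.0909 = 0.2654, so P(C) = 0.2654/(1+0.2654) ≈ 0.21.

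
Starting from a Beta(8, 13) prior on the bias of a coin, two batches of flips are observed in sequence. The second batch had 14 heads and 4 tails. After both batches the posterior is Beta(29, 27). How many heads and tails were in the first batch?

7 heads and 10 tails

Sequential conjugate updates are equivalent to a single update on the pooled data, so total successes = posterior α − prior α and total failures = posterior β − prior β.
Total across both batches: 29−8=21 heads, 27−13=14 tails.
Subtract the second batch: 21−14=7 heads and 14−4=10 tails.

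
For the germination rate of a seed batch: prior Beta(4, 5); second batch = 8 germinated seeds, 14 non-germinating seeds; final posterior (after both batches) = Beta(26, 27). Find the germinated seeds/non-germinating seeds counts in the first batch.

14 germinated seeds and 8 non-germinating seeds

Because Beta–binomial updating is additive in the counts, the combined data contributed (α_post−α_prior, β_post−β_prior) successes and failures.
Total across both batches: 26−4=22 germinated seeds, 27−5=22 non-germinating seeds.
Subtract the second batch: 22−8=14 germinated seeds and 22−14=8 non-germinating seeds.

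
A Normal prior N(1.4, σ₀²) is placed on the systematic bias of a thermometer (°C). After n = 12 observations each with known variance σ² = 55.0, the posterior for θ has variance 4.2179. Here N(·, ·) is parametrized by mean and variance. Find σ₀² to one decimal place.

σ₀² = 52.9

Posterior precision equals prior precision plus data precision: 1/σ_n² = 1/σ₀² + n/σ².
So 1/σ₀² = 1/4.2179 − 12/55.0 = 0.237085 − 0.218182 = 0.018903.
Hence σ₀² = 1/0.018903 ≈ 52.9.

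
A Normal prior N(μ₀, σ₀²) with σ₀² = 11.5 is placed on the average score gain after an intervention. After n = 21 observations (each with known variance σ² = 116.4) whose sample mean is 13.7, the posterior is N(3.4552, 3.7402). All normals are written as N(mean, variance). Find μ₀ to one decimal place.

μ₀ = -17.8

With known observation variance, the Normal–Normal posterior has precision τ_n = τ₀ + n/σ² and mean μ_n = (τ₀μ₀ + (n/σ²)x̄)/τ_n.
Here τ₀ = 1/11.5 = 0.086957 and τ_data = 21/116.4 = 0.180412, so τ_n = 0.267369.
Rearranging for μ₀: μ₀ = (μ_n·τ_n − τ_data·x̄)/τ₀ = (3.4552·0.267369 − 0.180412·13.7) / 0.086957 = -1.547831/0.086957 ≈ -17.8.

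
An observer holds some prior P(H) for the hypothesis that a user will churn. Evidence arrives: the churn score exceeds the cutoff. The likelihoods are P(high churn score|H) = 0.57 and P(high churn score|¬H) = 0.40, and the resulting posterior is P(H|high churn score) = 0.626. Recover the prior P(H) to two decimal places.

P(H) = 0.54

Bayes' rule in odds form gives O(H|E) = O(H)·[P(E|H)/P(E|¬H)], hence O(H) = O(H|E)/LR.
Posterior odds = 0.626/(1−0.626) = 1.6738. LR = 0.57/0.40 = 1.4250.
Prior odds = 1.6738/1.4250 = 1.1746, so P(H) = 1.1746/(1+1.1746) ≈ 0.54.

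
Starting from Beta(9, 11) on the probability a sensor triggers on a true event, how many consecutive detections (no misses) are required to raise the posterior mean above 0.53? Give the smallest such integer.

After k detections and 0 misses the posterior is Beta(9+k, 11), with mean (9+k)/(9+11+k).
Set (9+k)/(20+k) > 0.53 and solve: k > (0.53·20 − 9)/(1 − 0.53) = 3.404.
The smallest integer exceeding 3.404 is 4, and checking k=4: (13)/(24) = 0.5417 > 0.53.

k = 4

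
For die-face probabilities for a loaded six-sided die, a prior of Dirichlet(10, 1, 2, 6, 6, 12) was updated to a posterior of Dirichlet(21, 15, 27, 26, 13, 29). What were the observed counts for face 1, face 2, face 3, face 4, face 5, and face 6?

counts (11, 14, 25, 20, 7, 17)

For a Dirichlet(α) prior with multinomial counts c, the posterior is Dirichlet(α + c) componentwise.
Counts are posterior − prior componentwise: 21−10=11, 15−1=14, 27−2=25, 26−6=20, 13−6=7, 29−12=17.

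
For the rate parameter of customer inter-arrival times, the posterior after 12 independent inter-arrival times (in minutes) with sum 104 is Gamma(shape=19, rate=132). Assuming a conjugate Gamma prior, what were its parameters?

Gamma–exponential conjugacy: posterior shape = α + n, posterior rate = β + Σtᵢ.
So α = 19 − 12 = 7 and β = 132 − 104 = 28.

Gamma(shape=7, rate=28)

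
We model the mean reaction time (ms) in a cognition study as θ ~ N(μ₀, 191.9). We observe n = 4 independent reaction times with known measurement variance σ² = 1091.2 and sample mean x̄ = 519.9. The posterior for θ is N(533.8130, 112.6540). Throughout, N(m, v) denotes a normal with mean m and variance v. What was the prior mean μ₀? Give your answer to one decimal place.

μ₀ = 543.6

The posterior mean is a precision-weighted average: μ_n = (τ₀μ₀ + τ_data·x̄)/(τ₀+τ_data), with τ₀=1/σ₀² and τ_data=n/σ².
Here τ₀ = 1/191.9 = 0.005211 and τ_data = 4/1091.2 = 0.003666, so τ_n = 0.008877.
Rearranging for μ₀: μ₀ = (μ_n·τ_n − τ_data·x̄)/τ₀ = (533.8130·0.008877 − 0.003666·519.9) / 0.005211 = 2.832705/0.005211 ≈ 543.6.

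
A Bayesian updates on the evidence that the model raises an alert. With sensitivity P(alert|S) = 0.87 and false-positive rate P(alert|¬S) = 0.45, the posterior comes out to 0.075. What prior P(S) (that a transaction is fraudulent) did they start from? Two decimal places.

P(S) = 0.04

Bayes' rule in odds form gives O(S|E) = O(S)·[P(E|S)/P(E|¬S)], hence O(S) = O(S|E)/LR.
Posterior odds = 0.075/(1−0.075) = 0.0811. LR = 0.87/0.45 = 1.9333.
Prior odds = 0.0811/1.9333 = 0.0419, so P(S) = 0.0419/(1+0.0419) ≈ 0.04.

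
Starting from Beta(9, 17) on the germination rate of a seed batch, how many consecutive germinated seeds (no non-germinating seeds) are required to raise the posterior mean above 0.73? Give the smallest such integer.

k = 37

After k germinated seeds and 0 non-germinating seeds the posterior is Beta(9+k, 17), with mean (9+k)/(9+17+k).
Set (9+k)/(26+k) > 0.73 and solve: k > (0.73·26 − 9)/(1 − 0.73) = 36.963.
The smallest integer exceeding 36.963 is 37.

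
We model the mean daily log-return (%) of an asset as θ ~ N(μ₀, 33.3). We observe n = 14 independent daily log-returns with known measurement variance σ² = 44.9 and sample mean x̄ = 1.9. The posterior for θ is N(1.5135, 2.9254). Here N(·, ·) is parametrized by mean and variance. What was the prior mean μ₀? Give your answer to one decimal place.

μ₀ = -2.5

With known observation variance, the Normal–Normal posterior has precision τ_n = τ₀ + n/σ² and mean μ_n = (τ₀μ₀ + (n/σ²)x̄)/τ_n.
Here τ₀ = 1/33.3 = 0.030030 and τ_data = 14/44.9 = 0.311804, so τ_n = 0.341834.
Rearranging for μ₀: μ₀ = (μ_n·τ_n − τ_data·x̄)/τ₀ = (1.5135·0.341834 − 0.311804·1.9) / 0.030030 = -0.075062/0.030030 ≈ -2.5.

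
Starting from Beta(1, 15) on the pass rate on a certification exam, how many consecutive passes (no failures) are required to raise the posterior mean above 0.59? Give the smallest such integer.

k = 21

After k passes and 0 failures the posterior is Beta(1+k, 15), with mean (1+k)/(1+15+k).
Set (1+k)/(16+k) > 0.59 and solve: k > (0.59·16 − 1)/(1 − 0.59) = 20.585.
The smallest integer exceeding 20.585 is 21.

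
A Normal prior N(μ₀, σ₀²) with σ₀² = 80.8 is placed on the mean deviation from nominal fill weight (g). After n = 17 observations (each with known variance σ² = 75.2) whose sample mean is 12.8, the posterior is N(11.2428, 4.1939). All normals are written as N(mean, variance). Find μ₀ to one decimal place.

μ₀ = -17.2

The posterior mean is a precision-weighted average: μ_n = (τ₀μ₀ + τ_data·x̄)/(τ₀+τ_data), with τ₀=1/σ₀² and τ_data=n/σ².
Here τ₀ = 1/80.8 = 0.012376 and τ_data = 17/75.2 = 0.226064, so τ_n = 0.238440.
Rearranging for μ₀: μ₀ = (μ_n·τ_n − τ_data·x̄)/τ₀ = (11.2428·0.238440 − 0.226064·12.8) / 0.012376 = -0.212886/0.012376 ≈ -17.2.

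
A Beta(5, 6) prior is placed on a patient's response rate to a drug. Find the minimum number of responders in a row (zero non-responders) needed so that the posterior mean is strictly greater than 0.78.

k = 17

After k responders and 0 non-responders the posterior is Beta(5+k, 6), with mean (5+k)/(5+6+k).
Set (5+k)/(11+k) > 0.78 and solve: k > (0.78·11 − 5)/(1 − 0.78) = 16.273.
The smallest integer exceeding 16.273 is 17, and checking k=17: (22)/(28) = 0.7857 > 0.78.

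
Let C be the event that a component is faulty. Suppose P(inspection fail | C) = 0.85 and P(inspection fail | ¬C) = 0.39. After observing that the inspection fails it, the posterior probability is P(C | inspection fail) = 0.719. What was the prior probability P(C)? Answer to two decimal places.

P(C) = 0.54

In odds form, posterior odds = prior odds × likelihood ratio, so prior odds = posterior odds ÷ LR.
Posterior odds = 0.719/(1−0.719) = 2.5587. LR = 0.85/0.39 = 2.1795.
Prior odds = 2.5587/2.1795 = 1.1740, so P(C) = 1.1740/(1+1.1740) ≈ 0.54.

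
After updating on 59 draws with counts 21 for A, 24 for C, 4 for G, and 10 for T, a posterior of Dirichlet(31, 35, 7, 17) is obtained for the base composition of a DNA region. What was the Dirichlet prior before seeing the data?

For a Dirichlet(α) prior with multinomial counts c, the posterior is Dirichlet(α + c) componentwise.
Subtract each count from the matching posterior parameter: 31−21=10, 35−24=11, 7−4=3, 17−10=7.

Dirichlet(10, 11, 3, 7)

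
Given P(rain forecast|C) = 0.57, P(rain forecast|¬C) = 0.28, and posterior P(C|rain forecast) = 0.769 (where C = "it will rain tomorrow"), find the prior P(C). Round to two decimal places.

P(C) = 0.62

Bayes' rule in odds form gives O(C|E) = O(C)·[P(E|C)/P(E|¬C)], hence O(C) = O(C|E)/LR.
Posterior odds = 0.769/(1−0.769) = 3.3290. LR = 0.57/0.28 = 2.0357.
Prior odds = 3.3290/2.0357 = 1.6353, so P(C) = 1.6353/(1+1.6353) ≈ 0.62.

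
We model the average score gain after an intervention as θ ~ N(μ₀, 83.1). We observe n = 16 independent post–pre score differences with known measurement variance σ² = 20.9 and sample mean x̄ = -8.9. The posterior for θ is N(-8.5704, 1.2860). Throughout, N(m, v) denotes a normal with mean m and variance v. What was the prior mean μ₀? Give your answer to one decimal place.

μ₀ = 12.4

The posterior mean is a precision-weighted average: μ_n = (τ₀μ₀ + τ_data·x̄)/(τ₀+τ_data), with τ₀=1/σ₀² and τ_data=n/σ².
Here τ₀ = 1/83.1 = 0.012034 and τ_data = 16/20.9 = 0.765550, so τ_n = 0.777584.
Rearranging for μ₀: μ₀ = (μ_n·τ_n − τ_data·x̄)/τ₀ = (-8.5704·0.777584 − 0.765550·-8.9) / 0.012034 = 0.149189/0.012034 ≈ 12.4.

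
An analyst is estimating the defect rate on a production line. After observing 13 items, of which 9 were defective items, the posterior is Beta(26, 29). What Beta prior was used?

A Beta(α, β) prior with s successes and f failures in binomial data gives a Beta(α+s, β+f) posterior.
So α = 26 − 9 = 17 and β = 29 − 4 = 25.

Beta(17, 25)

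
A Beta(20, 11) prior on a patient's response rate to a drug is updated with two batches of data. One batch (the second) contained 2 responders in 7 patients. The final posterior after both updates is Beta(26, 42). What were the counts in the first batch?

Because Beta–binomial updating is additive in the counts, the combined data contributed (α_post−α_prior, β_post−β_prior) successes and failures.
Total across both batches: 26−20=6 responders, 42−11=31 non-responders.
Subtract the second batch: 6−2=4 responders and 31−5=26 non-responders.

4 responders and 26 non-responders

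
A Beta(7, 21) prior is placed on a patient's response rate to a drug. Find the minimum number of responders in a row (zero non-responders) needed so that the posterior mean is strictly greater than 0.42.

After k responders and 0 non-responders the posterior is Beta(7+k, 21), with mean (7+k)/(7+21+k).
Set (7+k)/(28+k) > 0.42 and solve: k > (0.42·28 − 7)/(1 − 0.42) = 8.207.
The smallest integer exceeding 8.207 is 9, and checking k=9: (16)/(37) = 0.4324 > 0.42.

k = 9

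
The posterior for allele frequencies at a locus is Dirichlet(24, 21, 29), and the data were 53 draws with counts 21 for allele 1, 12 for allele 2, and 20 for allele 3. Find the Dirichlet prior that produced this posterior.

For a Dirichlet(α) prior with multinomial counts c, the posterior is Dirichlet(α + c) componentwise.
Subtract each count from the matching posterior parameter: 24−21=3, 21−12=9, 29−20=9.

Dirichlet(3, 9, 9)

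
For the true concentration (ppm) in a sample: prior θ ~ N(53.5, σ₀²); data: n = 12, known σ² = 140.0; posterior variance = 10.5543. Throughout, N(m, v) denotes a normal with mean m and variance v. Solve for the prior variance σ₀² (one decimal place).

σ₀² = 110.7

For the Normal–Normal model with known σ², precisions add: τ_n = τ₀ + n/σ².
So 1/σ₀² = 1/10.5543 − 12/140.0 = 0.094748 − 0.085714 = 0.009034.
Hence σ₀² = 1/0.009034 ≈ 110.7.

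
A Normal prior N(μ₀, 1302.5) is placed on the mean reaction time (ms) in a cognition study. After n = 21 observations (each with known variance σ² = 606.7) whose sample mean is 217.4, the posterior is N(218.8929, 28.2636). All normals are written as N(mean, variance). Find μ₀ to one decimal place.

The posterior mean is a precision-weighted average: μ_n = (τ₀μ₀ + τ_data·x̄)/(τ₀+τ_data), with τ₀=1/σ₀² and τ_data=n/σ².
Here τ₀ = 1/1302.5 = 0.000768 and τ_data = 21/606.7 = 0.034613, so τ_n = 0.035381.
Rearranging for μ₀: μ₀ = (μ_n·τ_n − τ_data·x̄)/τ₀ = (218.8929·0.035381 − 0.034613·217.4) / 0.000768 = 0.219783/0.000768 ≈ 286.2.

μ₀ = 286.2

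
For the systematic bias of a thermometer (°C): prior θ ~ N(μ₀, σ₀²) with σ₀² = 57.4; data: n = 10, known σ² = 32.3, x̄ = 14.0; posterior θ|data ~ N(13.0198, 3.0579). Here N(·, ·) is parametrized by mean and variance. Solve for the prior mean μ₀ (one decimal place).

The posterior mean is a precision-weighted average: μ_n = (τ₀μ₀ + τ_data·x̄)/(τ₀+τ_data), with τ₀=1/σ₀² and τ_data=n/σ².
Here τ₀ = 1/57.4 = 0.017422 and τ_data = 10/32.3 = 0.309598, so τ_n = 0.327020.
Rearranging for μ₀: μ₀ = (μ_n·τ_n − τ_data·x̄)/τ₀ = (13.0198·0.327020 − 0.309598·14.0) / 0.017422 = -0.076637/0.017422 ≈ -4.4.

μ₀ = -4.4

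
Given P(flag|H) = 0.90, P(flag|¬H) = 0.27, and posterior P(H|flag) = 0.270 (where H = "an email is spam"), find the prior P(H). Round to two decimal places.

In odds form, posterior odds = prior odds × likelihood ratio, so prior odds = posterior odds ÷ LR.
Posterior odds = 0.270/(1−0.270) = 0.3699. LR = 0.90/0.27 = 3.3333.
Prior odds = 0.3699/3.3333 = 0.1110, so P(H) = 0.1110/(1+0.1110) ≈ 0.10.

P(H) = 0.10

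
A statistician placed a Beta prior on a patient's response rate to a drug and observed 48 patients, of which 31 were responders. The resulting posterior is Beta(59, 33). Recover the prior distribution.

Beta(28, 16)

Under Beta–binomial conjugacy the posterior parameters are (α+s, β+f).
Subtract the data counts: 59−31=28, 33−17=16.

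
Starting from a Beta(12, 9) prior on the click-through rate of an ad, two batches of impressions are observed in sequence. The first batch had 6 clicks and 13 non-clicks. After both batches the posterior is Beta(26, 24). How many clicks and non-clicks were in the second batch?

8 clicks and 2 non-clicks

Because Beta–binomial updating is additive in the counts, the combined data contributed (α_post−α_prior, β_post−β_prior) successes and failures.
Total across both batches: 26−12=14 clicks, 24−9=15 non-clicks.
Subtract the first batch: 14−6=8 clicks and 15−13=2 non-clicks.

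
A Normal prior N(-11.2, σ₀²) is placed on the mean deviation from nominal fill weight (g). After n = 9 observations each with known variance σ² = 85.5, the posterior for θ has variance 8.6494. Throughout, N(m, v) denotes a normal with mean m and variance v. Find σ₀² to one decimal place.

Posterior precision equals prior precision plus data precision: 1/σ_n² = 1/σ₀² + n/σ².
So 1/σ₀² = 1/8.6494 − 9/85.5 = 0.115615 − 0.105263 = 0.010352.
Hence σ₀² = 1/0.010352 ≈ 96.6.

σ₀² = 96.6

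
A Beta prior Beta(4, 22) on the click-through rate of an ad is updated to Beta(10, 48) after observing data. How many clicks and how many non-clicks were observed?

6 clicks and 26 non-clicks

Under Beta–binomial conjugacy the posterior parameters are (a+s, b+f).
Match parameters: s=10−4=6, f=48−22=26.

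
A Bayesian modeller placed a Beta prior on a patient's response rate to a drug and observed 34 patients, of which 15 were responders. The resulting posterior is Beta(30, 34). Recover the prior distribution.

Beta(15, 15)

Under Beta–binomial conjugacy the posterior parameters are (α+s, β+f).
So α = 30 − 15 = 15 and β = 34 − 19 = 15.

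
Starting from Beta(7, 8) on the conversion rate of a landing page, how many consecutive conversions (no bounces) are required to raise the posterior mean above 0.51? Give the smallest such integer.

k = 2

After k conversions and 0 bounces the posterior is Beta(7+k, 8), with mean (7+k)/(7+8+k).
Set (7+k)/(15+k) > 0.51 and solve: k > (0.51·15 − 7)/(1 − 0.51) = 1.327.
The smallest integer exceeding 1.327 is 2, and checking k=2: (9)/(17) = 0.5294 > 0.51.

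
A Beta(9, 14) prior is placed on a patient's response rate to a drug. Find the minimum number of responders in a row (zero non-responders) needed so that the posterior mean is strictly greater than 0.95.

k = 258

After k responders and 0 non-responders the posterior is Beta(9+k, 14), with mean (9+k)/(9+14+k).
Set (9+k)/(23+k) > 0.95 and solve: k > (0.95·23 − 9)/(1 − 0.95) = 257.000.
The smallest integer exceeding 257.000 is 258, and checking k=258: (267)/(281) = 0.9502 > 0.95.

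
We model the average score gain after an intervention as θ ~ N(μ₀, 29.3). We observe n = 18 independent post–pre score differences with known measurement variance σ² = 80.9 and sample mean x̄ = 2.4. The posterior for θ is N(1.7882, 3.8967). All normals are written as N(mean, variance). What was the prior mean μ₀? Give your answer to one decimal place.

With known observation variance, the Normal–Normal posterior has precision τ_n = τ₀ + n/σ² and mean μ_n = (τ₀μ₀ + (n/σ²)x̄)/τ_n.
Here τ₀ = 1/29.3 = 0.034130 and τ_data = 18/80.9 = 0.222497, so τ_n = 0.256627.
Rearranging for μ₀: μ₀ = (μ_n·τ_n − τ_data·x̄)/τ₀ = (1.7882·0.256627 − 0.222497·2.4) / 0.034130 = -0.075092/0.034130 ≈ -2.2.

μ₀ = -2.2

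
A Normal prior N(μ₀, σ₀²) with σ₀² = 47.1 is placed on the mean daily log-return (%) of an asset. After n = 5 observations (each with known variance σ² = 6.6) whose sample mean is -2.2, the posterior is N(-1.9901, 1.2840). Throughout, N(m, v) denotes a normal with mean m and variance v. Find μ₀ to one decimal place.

With known observation variance, the Normal–Normal posterior has precision τ_n = τ₀ + n/σ² and mean μ_n = (τ₀μ₀ + (n/σ²)x̄)/τ_n.
Here τ₀ = 1/47.1 = 0.021231 and τ_data = 5/6.6 = 0.757576, so τ_n = 0.778807.
Rearranging for μ₀: μ₀ = (μ_n·τ_n − τ_data·x̄)/τ₀ = (-1.9901·0.778807 − 0.757576·-2.2) / 0.021231 = 0.116763/0.021231 ≈ 5.5.

μ₀ = 5.5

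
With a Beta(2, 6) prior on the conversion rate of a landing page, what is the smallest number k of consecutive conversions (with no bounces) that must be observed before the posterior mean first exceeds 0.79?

k = 21

After k conversions and 0 bounces the posterior is Beta(2+k, 6), with mean (2+k)/(2+6+k).
Set (2+k)/(8+k) > 0.79 and solve: k > (0.79·8 − 2)/(1 − 0.79) = 20.571.
The smallest integer exceeding 20.571 is 21.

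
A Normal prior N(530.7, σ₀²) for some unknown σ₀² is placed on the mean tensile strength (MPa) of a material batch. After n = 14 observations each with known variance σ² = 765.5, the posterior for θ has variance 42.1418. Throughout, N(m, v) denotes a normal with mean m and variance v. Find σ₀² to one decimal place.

σ₀² = 183.8

For the Normal–Normal model with known σ², precisions add: τ_n = τ₀ + n/σ².
So 1/σ₀² = 1/42.1418 − 14/765.5 = 0.023729 − 0.018289 = 0.005440.
Hence σ₀² = 1/0.005440 ≈ 183.8.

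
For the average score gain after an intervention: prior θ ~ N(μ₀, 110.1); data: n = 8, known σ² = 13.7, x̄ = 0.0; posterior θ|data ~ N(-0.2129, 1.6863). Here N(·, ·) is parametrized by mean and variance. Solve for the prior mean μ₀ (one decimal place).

The posterior mean is a precision-weighted average: μ_n = (τ₀μ₀ + τ_data·x̄)/(τ₀+τ_data), with τ₀=1/σ₀² and τ_data=n/σ².
Here τ₀ = 1/110.1 = 0.009083 and τ_data = 8/13.7 = 0.583942, so τ_n = 0.593025.
Rearranging for μ₀: μ₀ = (μ_n·τ_n − τ_data·x̄)/τ₀ = (-0.2129·0.593025 − 0.583942·0.0) / 0.009083 = -0.126255/0.009083 ≈ -13.9.

μ₀ = -13.9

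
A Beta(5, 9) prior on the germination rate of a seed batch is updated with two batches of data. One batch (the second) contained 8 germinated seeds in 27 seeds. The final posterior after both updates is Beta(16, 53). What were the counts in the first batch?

3 germinated seeds and 25 non-germinating seeds

Sequential conjugate updates are equivalent to a single update on the pooled data, so total successes = posterior α − prior α and total failures = posterior β − prior β.
Total across both batches: 16−5=11 germinated seeds, 53−9=44 non-germinating seeds.
Subtract the second batch: 11−8=3 germinated seeds and 44−19=25 non-germinating seeds.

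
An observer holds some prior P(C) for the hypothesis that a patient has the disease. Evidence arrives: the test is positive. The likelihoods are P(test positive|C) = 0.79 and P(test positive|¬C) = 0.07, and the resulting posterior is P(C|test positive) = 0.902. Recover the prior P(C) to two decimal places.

Bayes' rule in odds form gives O(C|E) = O(C)·[P(E|C)/P(E|¬C)], hence O(C) = O(C|E)/LR.
Posterior odds = 0.902/(1−0.902) = 9.2041. LR = 0.79/0.07 = 11.2857.
Prior odds = 9.2041/11.2857 = 0.8156, so P(C) = 0.8156/(1+0.8156) ≈ 0.45.

P(C) = 0.45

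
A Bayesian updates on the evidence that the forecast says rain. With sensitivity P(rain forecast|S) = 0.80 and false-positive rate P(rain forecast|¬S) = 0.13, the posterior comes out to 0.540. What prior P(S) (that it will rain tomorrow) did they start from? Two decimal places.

P(S) = 0.16

Bayes' rule in odds form gives O(S|E) = O(S)·[P(E|S)/P(E|¬S)], hence O(S) = O(S|E)/LR.
Posterior odds = 0.540/(1−0.540) = 1.1739. LR = 0.80/0.13 = 6.1538.
Prior odds = 1.1739/6.1538 = 0.1908, so P(S) = 0.1908/(1+0.1908) ≈ 0.16.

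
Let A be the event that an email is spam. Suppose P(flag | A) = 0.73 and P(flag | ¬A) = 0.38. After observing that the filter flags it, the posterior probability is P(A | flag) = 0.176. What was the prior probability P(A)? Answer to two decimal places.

Bayes' rule in odds form gives O(A|E) = O(A)·[P(E|A)/P(E|¬A)], hence O(A) = O(A|E)/LR.
Posterior odds = 0.176/(1−0.176) = 0.2136. LR = 0.73/0.38 = 1.9211.
Prior odds = 0.2136/1.9211 = 0.1112, so P(A) = 0.1112/(1+0.1112) ≈ 0.10.

P(A) = 0.10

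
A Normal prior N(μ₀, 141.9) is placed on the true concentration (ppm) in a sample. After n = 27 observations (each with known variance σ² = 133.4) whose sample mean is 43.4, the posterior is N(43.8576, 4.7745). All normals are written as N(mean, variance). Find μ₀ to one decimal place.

μ₀ = 57.0

The posterior mean is a precision-weighted average: μ_n = (τ₀μ₀ + τ_data·x̄)/(τ₀+τ_data), with τ₀=1/σ₀² and τ_data=n/σ².
Here τ₀ = 1/141.9 = 0.007047 and τ_data = 27/133.4 = 0.202399, so τ_n = 0.209446.
Rearranging for μ₀: μ₀ = (μ_n·τ_n − τ_data·x̄)/τ₀ = (43.8576·0.209446 − 0.202399·43.4) / 0.007047 = 0.401682/0.007047 ≈ 57.0.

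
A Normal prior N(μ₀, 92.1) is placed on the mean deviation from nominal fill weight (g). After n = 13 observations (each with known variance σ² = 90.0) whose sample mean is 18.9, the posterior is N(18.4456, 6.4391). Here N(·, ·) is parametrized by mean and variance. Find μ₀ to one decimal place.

μ₀ = 12.4

The posterior mean is a precision-weighted average: μ_n = (τ₀μ₀ + τ_data·x̄)/(τ₀+τ_data), with τ₀=1/σ₀² and τ_data=n/σ².
Here τ₀ = 1/92.1 = 0.010858 and τ_data = 13/90.0 = 0.144444, so τ_n = 0.155302.
Rearranging for μ₀: μ₀ = (μ_n·τ_n − τ_data·x̄)/τ₀ = (18.4456·0.155302 − 0.144444·18.9) / 0.010858 = 0.134647/0.010858 ≈ 12.4.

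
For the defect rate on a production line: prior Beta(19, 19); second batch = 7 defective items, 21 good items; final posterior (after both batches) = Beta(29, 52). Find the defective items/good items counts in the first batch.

3 defective items and 12 good items

Sequential conjugate updates are equivalent to a single update on the pooled data, so total successes = posterior α − prior α and total failures = posterior β − prior β.
Total across both batches: 29−19=10 defective items, 52−19=33 good items.
Subtract the second batch: 10−7=3 defective items and 33−21=12 good items.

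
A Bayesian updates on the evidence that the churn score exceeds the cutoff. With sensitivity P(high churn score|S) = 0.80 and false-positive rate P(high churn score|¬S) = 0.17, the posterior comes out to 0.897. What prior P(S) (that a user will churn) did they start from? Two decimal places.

In odds form, posterior odds = prior odds × likelihood ratio, so prior odds = posterior odds ÷ LR.
Posterior odds = 0.897/(1−0.897) = 8.7087. LR = 0.80/0.17 = 4.7059.
Prior odds = 8.7087/4.7059 = 1.8506, so P(S) = 1.8506/(1+1.8506) ≈ 0.65.

P(S) = 0.65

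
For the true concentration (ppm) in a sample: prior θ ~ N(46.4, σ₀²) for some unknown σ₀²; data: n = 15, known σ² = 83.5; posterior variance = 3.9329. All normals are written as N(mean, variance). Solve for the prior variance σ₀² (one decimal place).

σ₀² = 13.4

For the Normal–Normal model with known σ², precisions add: τ_n = τ₀ + n/σ².
So 1/σ₀² = 1/3.9329 − 15/83.5 = 0.254265 − 0.179641 = 0.074624.
Hence σ₀² = 1/0.074624 ≈ 13.4.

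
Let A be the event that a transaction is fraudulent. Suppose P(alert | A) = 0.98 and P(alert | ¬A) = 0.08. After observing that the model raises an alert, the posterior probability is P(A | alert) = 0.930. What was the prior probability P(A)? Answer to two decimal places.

In odds form, posterior odds = prior odds × likelihood ratio, so prior odds = posterior odds ÷ LR.
Posterior odds = 0.930/(1−0.930) = 13.2857. LR = 0.98/0.08 = 12.2500.
Prior odds = 13.2857/12.2500 = 1.0845, so P(A) = 1.0845/(1+1.0845) ≈ 0.52.

P(A) = 0.52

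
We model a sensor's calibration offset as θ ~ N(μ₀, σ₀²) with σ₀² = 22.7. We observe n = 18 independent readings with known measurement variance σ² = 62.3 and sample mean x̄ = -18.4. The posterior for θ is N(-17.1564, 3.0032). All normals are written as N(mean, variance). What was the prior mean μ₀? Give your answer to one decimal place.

μ₀ = -9.0

The posterior mean is a precision-weighted average: μ_n = (τ₀μ₀ + τ_data·x̄)/(τ₀+τ_data), with τ₀=1/σ₀² and τ_data=n/σ².
Here τ₀ = 1/22.7 = 0.044053 and τ_data = 18/62.3 = 0.288925, so τ_n = 0.332978.
Rearranging for μ₀: μ₀ = (μ_n·τ_n − τ_data·x̄)/τ₀ = (-17.1564·0.332978 − 0.288925·-18.4) / 0.044053 = -0.396484/0.044053 ≈ -9.0.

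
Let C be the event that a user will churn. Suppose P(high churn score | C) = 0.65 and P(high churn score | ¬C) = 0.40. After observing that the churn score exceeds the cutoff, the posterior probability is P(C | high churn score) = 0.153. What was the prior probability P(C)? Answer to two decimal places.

In odds form, posterior odds = prior odds × likelihood ratio, so prior odds = posterior odds ÷ LR.
Posterior odds = 0.153/(1−0.153) = 0.1806. LR = 0.65/0.40 = 1.6250.
Prior odds = 0.1806/1.6250 = 0.1111, so P(C) = 0.1111/(1+0.1111) ≈ 0.10.

P(C) = 0.10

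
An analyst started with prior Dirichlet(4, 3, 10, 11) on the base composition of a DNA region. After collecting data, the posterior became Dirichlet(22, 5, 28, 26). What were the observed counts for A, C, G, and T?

counts (18, 2, 18, 15)

For a Dirichlet(α) prior with multinomial counts c, the posterior is Dirichlet(α + c) componentwise.
Counts are posterior − prior componentwise: 22−4=18, 5−3=2, 28−10=18, 26−11=15.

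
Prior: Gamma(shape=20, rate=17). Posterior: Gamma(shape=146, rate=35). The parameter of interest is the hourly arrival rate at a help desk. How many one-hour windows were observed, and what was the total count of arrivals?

A Gamma(α, β) prior (rate parametrization) on a Poisson rate with n observations summing to S gives posterior Gamma(α+S, β+n).
Matching: Σxᵢ = 146 − 20 = 126 and n = 35 − 17 = 18.

n = 18 one-hour windows with total 126 arrivals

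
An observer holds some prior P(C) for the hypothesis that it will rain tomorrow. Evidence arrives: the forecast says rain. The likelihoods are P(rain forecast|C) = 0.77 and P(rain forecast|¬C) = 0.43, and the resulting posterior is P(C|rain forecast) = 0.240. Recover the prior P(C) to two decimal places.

P(C) = 0.15

Bayes' rule in odds form gives O(C|E) = O(C)·[P(E|C)/P(E|¬C)], hence O(C) = O(C|E)/LR.
Posterior odds = 0.240/(1−0.240) = 0.3158. LR = 0.77/0.43 = 1.7907.
Prior odds = 0.3158/1.7907 = 0.1764, so P(C) = 0.1764/(1+0.1764) ≈ 0.15.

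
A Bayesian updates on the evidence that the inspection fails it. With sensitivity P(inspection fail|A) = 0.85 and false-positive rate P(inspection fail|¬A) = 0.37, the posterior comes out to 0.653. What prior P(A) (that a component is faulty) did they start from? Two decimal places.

Bayes' rule in odds form gives O(A|E) = O(A)·[P(E|A)/P(E|¬A)], hence O(A) = O(A|E)/LR.
Posterior odds = 0.653/(1−0.653) = 1.8818. LR = 0.85/0.37 = 2.2973.
Prior odds = 1.8818/2.2973 = 0.8191, so P(A) = 0.8191/(1+0.8191) ≈ 0.45.

P(A) = 0.45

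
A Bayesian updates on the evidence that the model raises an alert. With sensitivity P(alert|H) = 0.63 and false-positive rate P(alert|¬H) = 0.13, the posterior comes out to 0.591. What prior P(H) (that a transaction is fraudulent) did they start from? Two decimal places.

P(H) = 0.23

In odds form, posterior odds = prior odds × likelihood ratio, so prior odds = posterior odds ÷ LR.
Posterior odds = 0.591/(1−0.591) = 1.4450. LR = 0.63/0.13 = 4.8462.
Prior odds = 1.4450/4.8462 = 0.2982, so P(H) = 0.2982/(1+0.2982) ≈ 0.23.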